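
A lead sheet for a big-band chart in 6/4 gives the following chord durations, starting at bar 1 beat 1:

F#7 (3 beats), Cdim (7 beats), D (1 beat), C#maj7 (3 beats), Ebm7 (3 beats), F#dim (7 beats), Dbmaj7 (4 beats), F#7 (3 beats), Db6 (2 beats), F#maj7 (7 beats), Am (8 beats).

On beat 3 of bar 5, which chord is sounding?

Beat 3 of bar 5 is beat (5−1)×6 + 3 = 27 overall.
Running totals: F#7 ends at 3, Cdim ends at 10, D ends at 11, C#maj7 ends at 14, Ebm7 ends at 17, F#dim ends at 24, Dbmaj7 ends at 28.
Beat 27 falls within Dbmaj7.

Dbmaj7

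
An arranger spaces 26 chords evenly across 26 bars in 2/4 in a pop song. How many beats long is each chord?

26 bars × 2 beats/bar = 52 beats total.
52 beats ÷ 26 chords = 2 beats per chord.
(That is a half note.)

2 beats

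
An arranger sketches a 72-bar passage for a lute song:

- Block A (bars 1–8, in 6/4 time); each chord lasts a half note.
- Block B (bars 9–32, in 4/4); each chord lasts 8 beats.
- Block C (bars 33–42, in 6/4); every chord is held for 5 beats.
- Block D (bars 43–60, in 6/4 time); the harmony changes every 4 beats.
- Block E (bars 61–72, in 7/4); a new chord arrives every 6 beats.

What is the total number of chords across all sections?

89 chords

A: 8·6 = 48 beats, 48/2 = 24 chords.
B: 24·4 = 96 beats, 96/8 = 12 chords.
C: 10·6 = 60 beats, 60/5 = 12 chords.
D: 18·6 = 108 beats, 108/4 = 27 chords.
E: 12·7 = 84 beats, 84/6 = 14 chords.
Total: 24 + 12 + 12 + 27 + 14 = 89.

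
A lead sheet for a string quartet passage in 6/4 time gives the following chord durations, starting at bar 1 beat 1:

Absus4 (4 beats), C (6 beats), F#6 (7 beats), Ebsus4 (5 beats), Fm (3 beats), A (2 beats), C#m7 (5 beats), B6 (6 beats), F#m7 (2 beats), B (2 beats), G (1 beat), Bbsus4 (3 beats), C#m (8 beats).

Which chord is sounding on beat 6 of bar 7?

B

Beat 6 of bar 7 is beat (7−1)×6 + 6 = 42 overall.
Running totals: Absus4 ends at 4, C ends at 10, F#6 ends at 17, Ebsus4 ends at 22, Fm ends at 25, A ends at 27, C#m7 ends at 32, B6 ends at 38, F#m7 ends at 40, B ends at 42.
Beat 42 falls within B.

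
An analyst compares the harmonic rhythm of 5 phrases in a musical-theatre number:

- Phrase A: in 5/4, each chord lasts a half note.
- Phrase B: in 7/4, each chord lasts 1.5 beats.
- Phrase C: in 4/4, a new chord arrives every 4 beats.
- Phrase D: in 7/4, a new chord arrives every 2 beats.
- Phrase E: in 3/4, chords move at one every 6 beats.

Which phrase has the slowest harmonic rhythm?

A: 5 beats/bar ÷ 2 beats/chord = 2.5 chords/bar.
B: 7 beats/bar ÷ 1.5 beats/chord = 14/3 chords/bar.
C: 4 beats/bar ÷ 4 beats/chord = 1 chord/bar.
D: 7 beats/bar ÷ 2 beats/chord = 3.5 chords/bar.
E: 3 beats/bar ÷ 6 beats/chord = 0.5 chords/bar.
Slowest is E at 0.5 chords/bar.

Phrase E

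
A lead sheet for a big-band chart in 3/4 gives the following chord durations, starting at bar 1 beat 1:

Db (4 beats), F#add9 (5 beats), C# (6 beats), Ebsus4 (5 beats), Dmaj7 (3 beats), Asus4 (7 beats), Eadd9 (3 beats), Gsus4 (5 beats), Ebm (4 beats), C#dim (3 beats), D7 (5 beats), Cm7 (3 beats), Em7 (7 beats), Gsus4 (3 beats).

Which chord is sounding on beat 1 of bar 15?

C#dim

Beat 1 of bar 15 is beat (15−1)×3 + 1 = 43 overall.
Running totals: Db ends at 4, F#add9 ends at 9, C# ends at 15, Ebsus4 ends at 20, Dmaj7 ends at 23, Asus4 ends at 30, Eadd9 ends at 33, Gsus4 ends at 38, Ebm ends at 42, C#dim ends at 45.
Beat 43 falls within C#dim.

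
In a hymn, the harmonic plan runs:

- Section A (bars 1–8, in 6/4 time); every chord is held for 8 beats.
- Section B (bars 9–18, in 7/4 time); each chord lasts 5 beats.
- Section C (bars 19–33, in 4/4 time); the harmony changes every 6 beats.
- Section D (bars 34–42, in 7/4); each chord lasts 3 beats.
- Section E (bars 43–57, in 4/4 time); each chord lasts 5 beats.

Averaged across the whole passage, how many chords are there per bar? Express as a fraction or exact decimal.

21/19 chords per bar

A: 8 × 6 = 48 beats ÷ 8 = 6 chords.
B: 10 × 7 = 70 beats ÷ 5 = 14 chords.
C: 15 × 4 = 60 beats ÷ 6 = 10 chords.
D: 9 × 7 = 63 beats ÷ 3 = 21 chords.
E: 15 × 4 = 60 beats ÷ 5 = 12 chords.
Overall: 63 chords over 57 bars → 63/57 = 21/19 chords per bar.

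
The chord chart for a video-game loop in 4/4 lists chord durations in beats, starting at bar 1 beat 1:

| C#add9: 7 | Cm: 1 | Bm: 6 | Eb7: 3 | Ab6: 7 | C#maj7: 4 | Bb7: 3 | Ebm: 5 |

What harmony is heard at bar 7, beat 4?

Beat 4 of bar 7 is beat (7−1)×4 + 4 = 28 overall.
Running totals: C#add9 ends at 7, Cm ends at 8, Bm ends at 14, Eb7 ends at 17, Ab6 ends at 24, C#maj7 ends at 28.
Beat 28 falls within C#maj7.

C#maj7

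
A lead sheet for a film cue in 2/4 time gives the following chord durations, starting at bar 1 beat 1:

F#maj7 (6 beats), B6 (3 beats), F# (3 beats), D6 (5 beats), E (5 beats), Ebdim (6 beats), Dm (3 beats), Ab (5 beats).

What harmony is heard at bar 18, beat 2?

Beat 2 of bar 18 is beat (18−1)×2 + 2 = 36 overall.
Running totals: F#maj7 ends at 6, B6 ends at 9, F# ends at 12, D6 ends at 17, E ends at 22, Ebdim ends at 28, Dm ends at 31, Ab ends at 36.
Beat 36 falls within Ab.

Ab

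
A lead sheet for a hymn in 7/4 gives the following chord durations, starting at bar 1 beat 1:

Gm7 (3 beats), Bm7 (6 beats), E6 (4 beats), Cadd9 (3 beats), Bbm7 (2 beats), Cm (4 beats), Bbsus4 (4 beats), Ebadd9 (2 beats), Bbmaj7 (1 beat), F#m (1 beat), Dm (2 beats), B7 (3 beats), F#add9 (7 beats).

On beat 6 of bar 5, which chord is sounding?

B7

Beat 6 of bar 5 is beat (5−1)×7 + 6 = 34 overall.
Running totals: Gm7 ends at 3, Bm7 ends at 9, E6 ends at 13, Cadd9 ends at 16, Bbm7 ends at 18, Cm ends at 22, Bbsus4 ends at 26, Ebadd9 ends at 28, Bbmaj7 ends at 29, F#m ends at 30, Dm ends at 32, B7 ends at 35.
Beat 34 falls within B7.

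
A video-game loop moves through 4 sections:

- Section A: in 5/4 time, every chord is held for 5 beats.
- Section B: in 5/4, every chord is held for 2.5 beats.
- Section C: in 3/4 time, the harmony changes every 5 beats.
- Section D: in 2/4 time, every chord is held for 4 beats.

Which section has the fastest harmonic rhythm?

Section B

A: each chord is 5 beats in 5/4, so 1 per bar.
B: each chord is 2.5 beats in 5/4, so 2 per bar.
C: each chord is 5 beats in 3/4, so 0.6 per bar.
D: each chord is 4 beats in 2/4, so 0.5 per bar.
Fastest is B at 2 chords/bar.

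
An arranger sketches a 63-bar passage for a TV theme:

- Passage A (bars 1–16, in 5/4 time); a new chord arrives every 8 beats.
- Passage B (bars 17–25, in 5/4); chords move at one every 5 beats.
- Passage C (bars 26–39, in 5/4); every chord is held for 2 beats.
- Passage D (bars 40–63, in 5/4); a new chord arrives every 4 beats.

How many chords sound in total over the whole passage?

84 chords

A: 16·5 = 80 beats, 80/8 = 10 chords.
B: 9·5 = 45 beats, 45/5 = 9 chords.
C: 14·5 = 70 beats, 70/2 = 35 chords.
D: 24·5 = 120 beats, 120/4 = 30 chords.
Total: 10 + 9 + 35 + 30 = 84.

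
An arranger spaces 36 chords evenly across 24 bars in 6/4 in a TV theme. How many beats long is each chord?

4 beats

24 bars × 6 beats/bar = 144 beats total.
144 beats ÷ 36 chords = 4 beats per chord.
(That is a whole note.)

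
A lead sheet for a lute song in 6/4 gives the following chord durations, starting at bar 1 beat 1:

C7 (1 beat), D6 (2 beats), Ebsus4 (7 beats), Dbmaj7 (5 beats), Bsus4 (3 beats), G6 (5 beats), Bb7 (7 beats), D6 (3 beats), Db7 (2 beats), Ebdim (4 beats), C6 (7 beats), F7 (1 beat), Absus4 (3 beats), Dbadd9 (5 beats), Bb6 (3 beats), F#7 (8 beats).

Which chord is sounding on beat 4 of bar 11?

Beat 4 of bar 11 is beat (11−1)×6 + 4 = 64 overall.
Running totals: C7 ends at 1, D6 ends at 3, Ebsus4 ends at 10, Dbmaj7 ends at 15, Bsus4 ends at 18, G6 ends at 23, Bb7 ends at 30, D6 ends at 33, Db7 ends at 35, Ebdim ends at 39, C6 ends at 46, F7 ends at 47, Absus4 ends at 50, Dbadd9 ends at 55, Bb6 ends at 58, F#7 ends at 66.
Beat 64 falls within F#7.

F#7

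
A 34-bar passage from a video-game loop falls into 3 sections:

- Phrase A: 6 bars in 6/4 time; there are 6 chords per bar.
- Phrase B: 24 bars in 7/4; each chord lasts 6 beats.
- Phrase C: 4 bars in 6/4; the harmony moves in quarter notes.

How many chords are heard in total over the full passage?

A has 36 beats and chords last 1 each, so 36 chords.
B has 168 beats and chords last 6 each, so 28 chords.
C has 24 beats and chords last 1 each, so 24 chords.
Total: 36 + 28 + 24 = 88.

88 chords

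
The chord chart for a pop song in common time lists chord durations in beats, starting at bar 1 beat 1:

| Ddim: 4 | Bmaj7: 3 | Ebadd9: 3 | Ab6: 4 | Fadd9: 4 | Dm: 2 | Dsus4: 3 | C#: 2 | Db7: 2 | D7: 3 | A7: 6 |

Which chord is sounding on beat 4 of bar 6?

C#

Beat 4 of bar 6 is beat (6−1)×4 + 4 = 24 overall.
Running totals: Ddim ends at 4, Bmaj7 ends at 7, Ebadd9 ends at 10, Ab6 ends at 14, Fadd9 ends at 18, Dm ends at 20, Dsus4 ends at 23, C# ends at 25.
Beat 24 falls within C#.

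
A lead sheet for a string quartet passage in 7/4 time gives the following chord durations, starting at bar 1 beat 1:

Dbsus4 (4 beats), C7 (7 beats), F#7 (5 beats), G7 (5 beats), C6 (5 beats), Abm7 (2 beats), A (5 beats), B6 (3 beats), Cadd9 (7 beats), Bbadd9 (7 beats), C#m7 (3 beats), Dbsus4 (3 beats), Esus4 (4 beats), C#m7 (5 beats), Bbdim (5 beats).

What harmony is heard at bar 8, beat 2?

C#m7

Beat 2 of bar 8 is beat (8−1)×7 + 2 = 51 overall.
Running totals: Dbsus4 ends at 4, C7 ends at 11, F#7 ends at 16, G7 ends at 21, C6 ends at 26, Abm7 ends at 28, A ends at 33, B6 ends at 36, Cadd9 ends at 43, Bbadd9 ends at 50, C#m7 ends at 53.
Beat 51 falls within C#m7.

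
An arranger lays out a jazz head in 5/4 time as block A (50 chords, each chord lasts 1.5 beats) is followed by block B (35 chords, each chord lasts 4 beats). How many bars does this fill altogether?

43 bars

A: 50 × 1.5 = 75 beats = 15 bars.
B: 35 × 4 = 140 beats = 28 bars.
Total: 15 + 28 = 43 bars.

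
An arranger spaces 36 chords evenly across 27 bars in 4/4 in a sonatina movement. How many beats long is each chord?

27 bars × 4 beats/bar = 108 beats total.
108 beats ÷ 36 chords = 3 beats per chord.
(That is a dotted half note.)

3 beats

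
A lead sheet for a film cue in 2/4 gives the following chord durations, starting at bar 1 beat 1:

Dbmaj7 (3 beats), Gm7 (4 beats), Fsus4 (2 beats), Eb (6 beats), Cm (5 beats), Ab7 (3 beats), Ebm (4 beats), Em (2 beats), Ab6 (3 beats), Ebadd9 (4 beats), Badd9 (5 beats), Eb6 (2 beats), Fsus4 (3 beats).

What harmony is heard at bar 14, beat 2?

Em

Beat 2 of bar 14 is beat (14−1)×2 + 2 = 28 overall.
Running totals: Dbmaj7 ends at 3, Gm7 ends at 7, Fsus4 ends at 9, Eb ends at 15, Cm ends at 20, Ab7 ends at 23, Ebm ends at 27, Em ends at 29.
Beat 28 falls within Em.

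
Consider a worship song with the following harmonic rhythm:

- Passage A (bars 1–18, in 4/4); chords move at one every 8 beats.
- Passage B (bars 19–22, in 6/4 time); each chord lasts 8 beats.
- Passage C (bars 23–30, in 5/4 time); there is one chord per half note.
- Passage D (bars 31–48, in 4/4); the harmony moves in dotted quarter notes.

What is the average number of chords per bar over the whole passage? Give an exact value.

A: 18 bars of 4 beats is 72 beats; at 8 beats each that's 9 chords.
B: 4 bars of 6 beats is 24 beats; at 8 beats each that's 3 chords.
C: 8 bars of 5 beats is 40 beats; at 2 beats each that's 20 chords.
D: 18 bars of 4 beats is 72 beats; at 1.5 beats each that's 48 chords.
Overall: 80 chords over 48 bars → 80/48 = 5/3 chords per bar.

5/3 chords per bar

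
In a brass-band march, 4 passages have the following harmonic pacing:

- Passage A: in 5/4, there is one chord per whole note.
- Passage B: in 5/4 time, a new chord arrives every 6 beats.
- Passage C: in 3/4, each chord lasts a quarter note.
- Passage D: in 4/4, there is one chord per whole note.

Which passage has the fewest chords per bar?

A: each chord is 4 beats in 5/4, so 1.25 per bar.
B: each chord is 6 beats in 5/4, so 5/6 per bar.
C: each chord is 1 beat in 3/4, so 3 per bar.
D: each chord is 4 beats in 4/4, so 1 per bar.
Slowest is B at 5/6 chords/bar.

Passage B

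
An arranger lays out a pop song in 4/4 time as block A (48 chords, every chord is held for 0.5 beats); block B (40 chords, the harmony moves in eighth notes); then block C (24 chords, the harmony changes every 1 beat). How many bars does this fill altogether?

A: 48 × 0.5 = 24 beats = 6 bars.
B: 40 × 0.5 = 20 beats = 5 bars.
C: 24 × 1 = 24 beats = 6 bars.
Total: 6 + 5 + 6 = 17 bars.

17 bars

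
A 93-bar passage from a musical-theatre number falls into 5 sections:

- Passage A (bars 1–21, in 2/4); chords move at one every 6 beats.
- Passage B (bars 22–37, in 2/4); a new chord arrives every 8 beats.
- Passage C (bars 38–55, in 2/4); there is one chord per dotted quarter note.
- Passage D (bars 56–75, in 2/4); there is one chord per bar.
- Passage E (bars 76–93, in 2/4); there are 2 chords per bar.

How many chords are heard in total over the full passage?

A has 42 beats and chords last 6 each, so 7 chords.
B has 32 beats and chords last 8 each, so 4 chords.
C has 36 beats and chords last 1.5 each, so 24 chords.
D has 40 beats and chords last 2 each, so 20 chords.
E has 36 beats and chords last 1 each, so 36 chords.
Total: 7 + 4 + 24 + 20 + 36 = 91.

91 chords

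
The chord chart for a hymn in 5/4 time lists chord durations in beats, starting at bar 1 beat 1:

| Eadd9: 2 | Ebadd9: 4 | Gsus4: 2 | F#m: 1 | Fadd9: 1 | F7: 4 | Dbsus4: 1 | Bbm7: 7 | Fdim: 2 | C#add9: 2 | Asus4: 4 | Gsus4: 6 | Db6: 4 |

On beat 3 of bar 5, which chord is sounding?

Beat 3 of bar 5 is beat (5−1)×5 + 3 = 23 overall.
Running totals: Eadd9 ends at 2, Ebadd9 ends at 6, Gsus4 ends at 8, F#m ends at 9, Fadd9 ends at 10, F7 ends at 14, Dbsus4 ends at 15, Bbm7 ends at 22, Fdim ends at 24.
Beat 23 falls within Fdim.

Fdim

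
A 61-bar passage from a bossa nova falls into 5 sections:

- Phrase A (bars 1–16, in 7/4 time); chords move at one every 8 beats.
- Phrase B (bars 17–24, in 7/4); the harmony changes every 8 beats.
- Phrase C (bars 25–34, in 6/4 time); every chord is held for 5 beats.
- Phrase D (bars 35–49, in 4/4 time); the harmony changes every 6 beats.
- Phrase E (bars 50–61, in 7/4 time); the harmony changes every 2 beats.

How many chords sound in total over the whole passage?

85 chords

A has 112 beats and chords last 8 each, so 14 chords.
B has 56 beats and chords last 8 each, so 7 chords.
C has 60 beats and chords last 5 each, so 12 chords.
D has 60 beats and chords last 6 each, so 10 chords.
E has 84 beats and chords last 2 each, so 42 chords.
Total: 14 + 7 + 12 + 10 + 42 = 85.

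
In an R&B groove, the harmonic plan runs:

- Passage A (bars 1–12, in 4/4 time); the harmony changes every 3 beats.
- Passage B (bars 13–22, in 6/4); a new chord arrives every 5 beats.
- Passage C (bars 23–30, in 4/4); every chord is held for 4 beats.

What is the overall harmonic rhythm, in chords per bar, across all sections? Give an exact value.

A: 12 bars of 4 beats is 48 beats; at 3 beats each that's 16 chords.
B: 10 bars of 6 beats is 60 beats; at 5 beats each that's 12 chords.
C: 8 bars of 4 beats is 32 beats; at 4 beats each that's 8 chords.
Overall: 36 chords over 30 bars → 36/30 = 1.2 chords per bar.

1.2 chords per bar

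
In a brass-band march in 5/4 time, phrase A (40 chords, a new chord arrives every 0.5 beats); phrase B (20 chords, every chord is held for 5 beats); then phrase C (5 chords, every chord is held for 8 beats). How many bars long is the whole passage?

A: 40 × 0.5 = 20 beats = 4 bars.
B: 20 × 5 = 100 beats = 20 bars.
C: 5 × 8 = 40 beats = 8 bars.
Total: 4 + 20 + 8 = 32 bars.

32 bars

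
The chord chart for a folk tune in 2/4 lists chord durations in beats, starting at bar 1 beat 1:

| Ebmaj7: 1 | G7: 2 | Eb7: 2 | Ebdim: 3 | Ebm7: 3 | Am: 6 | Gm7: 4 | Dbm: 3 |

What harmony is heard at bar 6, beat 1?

Ebm7

Beat 1 of bar 6 is beat (6−1)×2 + 1 = 11 overall.
Running totals: Ebmaj7 ends at 1, G7 ends at 3, Eb7 ends at 5, Ebdim ends at 8, Ebm7 ends at 11.
Beat 11 falls within Ebm7.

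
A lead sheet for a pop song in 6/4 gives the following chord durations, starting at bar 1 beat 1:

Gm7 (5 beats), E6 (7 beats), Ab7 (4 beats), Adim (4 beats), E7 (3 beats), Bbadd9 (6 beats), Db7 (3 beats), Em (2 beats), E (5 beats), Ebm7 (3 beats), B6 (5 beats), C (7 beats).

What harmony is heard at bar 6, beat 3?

Em

Beat 3 of bar 6 is beat (6−1)×6 + 3 = 33 overall.
Running totals: Gm7 ends at 5, E6 ends at 12, Ab7 ends at 16, Adim ends at 20, E7 ends at 23, Bbadd9 ends at 29, Db7 ends at 32, Em ends at 34.
Beat 33 falls within Em.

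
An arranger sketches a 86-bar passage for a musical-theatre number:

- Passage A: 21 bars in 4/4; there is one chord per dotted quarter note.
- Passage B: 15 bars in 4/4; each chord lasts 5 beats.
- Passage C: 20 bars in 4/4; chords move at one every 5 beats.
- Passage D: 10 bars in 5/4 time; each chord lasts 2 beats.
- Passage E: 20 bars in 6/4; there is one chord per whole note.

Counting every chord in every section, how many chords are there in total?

139 chords

A: 21 bars × 4 beats = 84 beats; 1.5 beats/chord → 56 chords.
B: 15 bars × 4 beats = 60 beats; 5 beats/chord → 12 chords.
C: 20 bars × 4 beats = 80 beats; 5 beats/chord → 16 chords.
D: 10 bars × 5 beats = 50 beats; 2 beats/chord → 25 chords.
E: 20 bars × 6 beats = 120 beats; 4 beats/chord → 30 chords.
Total: 56 + 12 + 16 + 25 + 30 = 139.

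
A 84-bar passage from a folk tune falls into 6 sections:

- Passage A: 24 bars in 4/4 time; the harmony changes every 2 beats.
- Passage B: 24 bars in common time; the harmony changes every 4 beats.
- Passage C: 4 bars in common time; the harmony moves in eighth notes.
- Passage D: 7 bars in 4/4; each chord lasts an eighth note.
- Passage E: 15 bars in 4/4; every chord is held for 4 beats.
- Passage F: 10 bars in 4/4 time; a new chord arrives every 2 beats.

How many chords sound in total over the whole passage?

195 chords

A: 24·4 = 96 beats, 96/2 = 48 chords.
B: 24·4 = 96 beats, 96/4 = 24 chords.
C: 4·4 = 16 beats, 16/0.5 = 32 chords.
D: 7·4 = 28 beats, 28/0.5 = 56 chords.
E: 15·4 = 60 beats, 60/4 = 15 chords.
F: 10·4 = 40 beats, 40/2 = 20 chords.
Total: 48 + 24 + 32 + 56 + 15 + 20 = 195.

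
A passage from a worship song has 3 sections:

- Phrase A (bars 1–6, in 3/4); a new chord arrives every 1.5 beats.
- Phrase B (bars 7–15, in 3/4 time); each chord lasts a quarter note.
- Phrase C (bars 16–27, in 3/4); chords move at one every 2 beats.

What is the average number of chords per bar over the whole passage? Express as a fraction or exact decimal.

19/9 chords per bar

A: 6 × 3 = 18 beats ÷ 1.5 = 12 chords.
B: 9 × 3 = 27 beats ÷ 1 = 27 chords.
C: 12 × 3 = 36 beats ÷ 2 = 18 chords.
Overall: 57 chords over 27 bars → 57/27 = 19/9 chords per bar.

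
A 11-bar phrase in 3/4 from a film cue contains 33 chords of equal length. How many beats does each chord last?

1 beat

11 bars × 3 beats/bar = 33 beats total.
33 beats ÷ 33 chords = 1 beats per chord.
(That is a quarter note.)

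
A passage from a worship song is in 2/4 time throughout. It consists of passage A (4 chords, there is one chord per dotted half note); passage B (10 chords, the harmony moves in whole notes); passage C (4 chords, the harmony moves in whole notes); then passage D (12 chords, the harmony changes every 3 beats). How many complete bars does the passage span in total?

52 bars

A: 4 × 3 = 12 beats = 6 bars.
B: 10 × 4 = 40 beats = 20 bars.
C: 4 × 4 = 16 beats = 8 bars.
D: 12 × 3 = 36 beats = 18 bars.
Total: 6 + 20 + 8 + 18 = 52 bars.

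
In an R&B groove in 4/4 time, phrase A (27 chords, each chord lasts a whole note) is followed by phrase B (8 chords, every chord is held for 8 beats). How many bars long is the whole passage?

A: 27 × 4 = 108 beats = 27 bars.
B: 8 × 8 = 64 beats = 16 bars.
Total: 27 + 16 = 43 bars.

43 bars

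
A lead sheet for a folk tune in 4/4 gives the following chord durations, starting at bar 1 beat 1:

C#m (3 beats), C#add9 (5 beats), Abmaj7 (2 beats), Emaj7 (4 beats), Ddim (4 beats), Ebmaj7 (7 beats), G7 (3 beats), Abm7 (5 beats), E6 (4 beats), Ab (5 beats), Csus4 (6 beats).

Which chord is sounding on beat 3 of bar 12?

Beat 3 of bar 12 is beat (12−1)×4 + 3 = 47 overall.
Running totals: C#m ends at 3, C#add9 ends at 8, Abmaj7 ends at 10, Emaj7 ends at 14, Ddim ends at 18, Ebmaj7 ends at 25, G7 ends at 28, Abm7 ends at 33, E6 ends at 37, Ab ends at 42, Csus4 ends at 48.
Beat 47 falls within Csus4.

Csus4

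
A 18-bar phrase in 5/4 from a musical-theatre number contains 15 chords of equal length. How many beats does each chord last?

6 beats

18 bars × 5 beats/bar = 90 beats total.
90 beats ÷ 15 chords = 6 beats per chord.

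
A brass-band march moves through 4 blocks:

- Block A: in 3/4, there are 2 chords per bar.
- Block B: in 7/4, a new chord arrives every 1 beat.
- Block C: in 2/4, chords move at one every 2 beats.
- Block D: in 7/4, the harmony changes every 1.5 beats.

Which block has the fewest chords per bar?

A: 3 beats/bar ÷ 1.5 beats/chord = 2 chords/bar.
B: 7 beats/bar ÷ 1 beat/chord = 7 chords/bar.
C: 2 beats/bar ÷ 2 beats/chord = 1 chord/bar.
D: 7 beats/bar ÷ 1.5 beats/chord = 14/3 chords/bar.
Slowest is C at 1 chords/bar.

Block C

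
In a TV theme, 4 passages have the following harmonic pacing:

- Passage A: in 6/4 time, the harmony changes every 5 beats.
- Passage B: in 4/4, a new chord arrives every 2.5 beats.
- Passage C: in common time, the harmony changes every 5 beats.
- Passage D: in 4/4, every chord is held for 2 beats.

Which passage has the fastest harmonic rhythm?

A: 6/5 = 1.2 chords/bar.
B: 4/2.5 = 1.6 chords/bar.
C: 4/5 = 0.8 chords/bar.
D: 4/2 = 2 chords/bar.
Fastest is D at 2 chords/bar.

Passage D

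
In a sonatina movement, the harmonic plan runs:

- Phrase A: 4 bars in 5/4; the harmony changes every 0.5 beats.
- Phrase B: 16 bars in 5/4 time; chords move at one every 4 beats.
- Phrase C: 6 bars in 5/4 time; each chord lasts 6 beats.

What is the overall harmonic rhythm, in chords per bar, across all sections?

A: 4 bars of 5 beats is 20 beats; at 0.5 beats each that's 40 chords.
B: 16 bars of 5 beats is 80 beats; at 4 beats each that's 20 chords.
C: 6 bars of 5 beats is 30 beats; at 6 beats each that's 5 chords.
Overall: 65 chords over 26 bars → 65/26 = 2.5 chords per bar.

2.5 chords per bar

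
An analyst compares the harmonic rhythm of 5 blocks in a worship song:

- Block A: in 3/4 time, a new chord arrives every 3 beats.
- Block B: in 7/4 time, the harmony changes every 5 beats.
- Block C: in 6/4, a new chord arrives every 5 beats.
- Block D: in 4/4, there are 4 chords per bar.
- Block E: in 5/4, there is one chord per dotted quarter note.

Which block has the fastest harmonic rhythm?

Block D

A: each chord is 3 beats in 3/4, so 1 per bar.
B: each chord is 5 beats in 7/4, so 1.4 per bar.
C: each chord is 5 beats in 6/4, so 1.2 per bar.
D: each chord is 1 beat in 4/4, so 4 per bar.
E: each chord is 1.5 beats in 5/4, so 10/3 per bar.
Fastest is D at 4 chords/bar.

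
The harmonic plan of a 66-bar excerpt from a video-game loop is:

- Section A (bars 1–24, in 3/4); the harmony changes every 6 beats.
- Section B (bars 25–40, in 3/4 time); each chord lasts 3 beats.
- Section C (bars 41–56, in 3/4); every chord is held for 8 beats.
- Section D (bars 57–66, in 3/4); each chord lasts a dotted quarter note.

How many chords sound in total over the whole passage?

54 chords

A: 24·3 = 72 beats, 72/6 = 12 chords.
B: 16·3 = 48 beats, 48/3 = 16 chords.
C: 16·3 = 48 beats, 48/8 = 6 chords.
D: 10·3 = 30 beats, 30/1.5 = 20 chords.
Total: 12 + 16 + 6 + 20 = 54.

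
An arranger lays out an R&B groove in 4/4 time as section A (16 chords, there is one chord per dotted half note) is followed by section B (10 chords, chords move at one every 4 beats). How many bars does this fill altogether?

22 bars

A: 16 × 3 = 48 beats = 12 bars.
B: 10 × 4 = 40 beats = 10 bars.
Total: 12 + 10 = 22 bars.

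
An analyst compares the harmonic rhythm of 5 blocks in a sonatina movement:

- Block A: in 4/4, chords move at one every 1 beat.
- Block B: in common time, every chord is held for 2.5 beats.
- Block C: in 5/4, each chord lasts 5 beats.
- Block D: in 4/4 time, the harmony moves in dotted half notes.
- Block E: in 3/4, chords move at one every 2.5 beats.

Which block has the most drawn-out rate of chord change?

A: each chord is 1 beat in 4/4, so 4 per bar.
B: each chord is 2.5 beats in 4/4, so 1.6 per bar.
C: each chord is 5 beats in 5/4, so 1 per bar.
D: each chord is 3 beats in 4/4, so 4/3 per bar.
E: each chord is 2.5 beats in 3/4, so 1.2 per bar.
Slowest is C at 1 chords/bar.

Block C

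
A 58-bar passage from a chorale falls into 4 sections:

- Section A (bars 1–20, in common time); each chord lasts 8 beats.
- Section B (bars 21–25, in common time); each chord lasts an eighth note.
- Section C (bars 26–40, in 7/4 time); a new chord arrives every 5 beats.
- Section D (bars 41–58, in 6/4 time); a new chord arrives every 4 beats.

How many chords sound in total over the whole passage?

A: 20 bars × 4 beats = 80 beats; 8 beats/chord → 10 chords.
B: 5 bars × 4 beats = 20 beats; 0.5 beats/chord → 40 chords.
C: 15 bars × 7 beats = 105 beats; 5 beats/chord → 21 chords.
D: 18 bars × 6 beats = 108 beats; 4 beats/chord → 27 chords.
Total: 10 + 40 + 21 + 27 = 98.

98 chords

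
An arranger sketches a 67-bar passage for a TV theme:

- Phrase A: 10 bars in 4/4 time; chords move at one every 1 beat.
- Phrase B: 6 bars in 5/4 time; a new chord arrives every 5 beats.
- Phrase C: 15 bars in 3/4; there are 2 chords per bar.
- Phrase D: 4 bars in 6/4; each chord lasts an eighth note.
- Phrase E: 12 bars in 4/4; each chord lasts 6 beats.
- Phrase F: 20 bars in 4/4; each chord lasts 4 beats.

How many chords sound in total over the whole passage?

A: 10·4 = 40 beats, 40/1 = 40 chords.
B: 6·5 = 30 beats, 30/5 = 6 chords.
C: 15·3 = 45 beats, 45/1.5 = 30 chords.
D: 4·6 = 24 beats, 24/0.5 = 48 chords.
E: 12·4 = 48 beats, 48/6 = 8 chords.
F: 20·4 = 80 beats, 80/4 = 20 chords.
Total: 40 + 6 + 30 + 48 + 8 + 20 = 152.

152 chords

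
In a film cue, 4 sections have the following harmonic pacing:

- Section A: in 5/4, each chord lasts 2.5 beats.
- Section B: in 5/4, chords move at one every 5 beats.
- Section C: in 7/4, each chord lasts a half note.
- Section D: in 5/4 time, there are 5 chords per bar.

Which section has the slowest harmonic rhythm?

A: 5 beats/bar ÷ 2.5 beats/chord = 2 chords/bar.
B: 5 beats/bar ÷ 5 beats/chord = 1 chord/bar.
C: 7 beats/bar ÷ 2 beats/chord = 3.5 chords/bar.
D: 5 beats/bar ÷ 1 beat/chord = 5 chords/bar.
Slowest is B at 1 chords/bar.

Section B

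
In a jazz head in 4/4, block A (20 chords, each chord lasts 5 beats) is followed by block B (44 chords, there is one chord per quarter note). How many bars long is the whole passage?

A: 20 × 5 = 100 beats = 25 bars.
B: 44 × 1 = 44 beats = 11 bars.
Total: 25 + 11 = 36 bars.

36 bars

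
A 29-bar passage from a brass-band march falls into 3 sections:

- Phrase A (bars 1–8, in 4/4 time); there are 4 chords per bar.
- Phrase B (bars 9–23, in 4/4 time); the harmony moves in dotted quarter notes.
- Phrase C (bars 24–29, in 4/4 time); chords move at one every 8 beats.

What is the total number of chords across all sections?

75 chords

A: 8·4 = 32 beats, 32/1 = 32 chords.
B: 15·4 = 60 beats, 60/1.5 = 40 chords.
C: 6·4 = 24 beats, 24/8 = 3 chords.
Total: 32 + 40 + 3 = 75.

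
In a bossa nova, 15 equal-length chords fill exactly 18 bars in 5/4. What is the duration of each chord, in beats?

6 beats

18 bars × 5 beats/bar = 90 beats total.
90 beats ÷ 15 chords = 6 beats per chord.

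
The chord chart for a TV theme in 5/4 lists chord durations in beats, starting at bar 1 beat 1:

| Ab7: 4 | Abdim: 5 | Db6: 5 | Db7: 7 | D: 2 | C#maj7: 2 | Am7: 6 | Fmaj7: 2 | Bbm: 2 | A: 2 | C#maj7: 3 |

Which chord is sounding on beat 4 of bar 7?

Beat 4 of bar 7 is beat (7−1)×5 + 4 = 34 overall.
Running totals: Ab7 ends at 4, Abdim ends at 9, Db6 ends at 14, Db7 ends at 21, D ends at 23, C#maj7 ends at 25, Am7 ends at 31, Fmaj7 ends at 33, Bbm ends at 35.
Beat 34 falls within Bbm.

Bbm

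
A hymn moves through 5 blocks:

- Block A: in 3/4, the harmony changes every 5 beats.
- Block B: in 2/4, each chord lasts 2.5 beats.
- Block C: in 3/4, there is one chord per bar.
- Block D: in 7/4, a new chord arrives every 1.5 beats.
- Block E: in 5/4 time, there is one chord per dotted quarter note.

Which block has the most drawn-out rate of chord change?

Block A

A: 3 beats/bar ÷ 5 beats/chord = 0.6 chords/bar.
B: 2 beats/bar ÷ 2.5 beats/chord = 0.8 chords/bar.
C: 3 beats/bar ÷ 3 beats/chord = 1 chord/bar.
D: 7 beats/bar ÷ 1.5 beats/chord = 14/3 chords/bar.
E: 5 beats/bar ÷ 1.5 beats/chord = 10/3 chords/bar.
Slowest is A at 0.6 chords/bar.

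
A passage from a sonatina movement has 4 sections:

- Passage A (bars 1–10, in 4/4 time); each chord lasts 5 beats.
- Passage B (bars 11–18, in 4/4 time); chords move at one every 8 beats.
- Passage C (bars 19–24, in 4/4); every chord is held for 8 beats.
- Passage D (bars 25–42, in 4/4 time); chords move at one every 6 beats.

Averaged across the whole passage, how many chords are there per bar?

9/14 chords per bar

A: 10 bars of 4 beats is 40 beats; at 5 beats each that's 8 chords.
B: 8 bars of 4 beats is 32 beats; at 8 beats each that's 4 chords.
C: 6 bars of 4 beats is 24 beats; at 8 beats each that's 3 chords.
D: 18 bars of 4 beats is 72 beats; at 6 beats each that's 12 chords.
Overall: 27 chords over 42 bars → 27/42 = 9/14 chords per bar.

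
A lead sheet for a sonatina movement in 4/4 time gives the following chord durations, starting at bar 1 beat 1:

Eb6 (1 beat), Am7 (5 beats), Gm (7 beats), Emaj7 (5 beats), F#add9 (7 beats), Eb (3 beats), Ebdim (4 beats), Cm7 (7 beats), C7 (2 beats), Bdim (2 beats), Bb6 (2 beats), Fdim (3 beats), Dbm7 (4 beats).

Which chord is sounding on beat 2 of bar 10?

Cm7

Beat 2 of bar 10 is beat (10−1)×4 + 2 = 38 overall.
Running totals: Eb6 ends at 1, Am7 ends at 6, Gm ends at 13, Emaj7 ends at 18, F#add9 ends at 25, Eb ends at 28, Ebdim ends at 32, Cm7 ends at 39.
Beat 38 falls within Cm7.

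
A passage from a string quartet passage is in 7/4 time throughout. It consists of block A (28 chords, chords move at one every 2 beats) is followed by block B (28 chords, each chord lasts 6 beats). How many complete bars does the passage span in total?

32 bars

A: 28 × 2 = 56 beats = 8 bars.
B: 28 × 6 = 168 beats = 24 bars.
Total: 8 + 24 = 32 bars.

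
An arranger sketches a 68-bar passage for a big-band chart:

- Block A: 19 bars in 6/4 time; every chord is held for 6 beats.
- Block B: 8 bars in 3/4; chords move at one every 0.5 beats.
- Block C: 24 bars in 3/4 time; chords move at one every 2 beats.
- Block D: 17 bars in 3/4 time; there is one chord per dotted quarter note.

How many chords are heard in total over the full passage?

137 chords

A: 19 bars × 6 beats = 114 beats; 6 beats/chord → 19 chords.
B: 8 bars × 3 beats = 24 beats; 0.5 beats/chord → 48 chords.
C: 24 bars × 3 beats = 72 beats; 2 beats/chord → 36 chords.
D: 17 bars × 3 beats = 51 beats; 1.5 beats/chord → 34 chords.
Total: 19 + 48 + 36 + 34 = 137.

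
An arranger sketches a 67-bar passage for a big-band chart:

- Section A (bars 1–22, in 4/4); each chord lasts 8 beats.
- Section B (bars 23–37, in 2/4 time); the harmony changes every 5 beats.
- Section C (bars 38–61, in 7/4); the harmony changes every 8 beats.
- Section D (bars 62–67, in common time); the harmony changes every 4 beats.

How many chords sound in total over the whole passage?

A: 22 bars × 4 beats = 88 beats; 8 beats/chord → 11 chords.
B: 15 bars × 2 beats = 30 beats; 5 beats/chord → 6 chords.
C: 24 bars × 7 beats = 168 beats; 8 beats/chord → 21 chords.
D: 6 bars × 4 beats = 24 beats; 4 beats/chord → 6 chords.
Total: 11 + 6 + 21 + 6 = 44.

44 chords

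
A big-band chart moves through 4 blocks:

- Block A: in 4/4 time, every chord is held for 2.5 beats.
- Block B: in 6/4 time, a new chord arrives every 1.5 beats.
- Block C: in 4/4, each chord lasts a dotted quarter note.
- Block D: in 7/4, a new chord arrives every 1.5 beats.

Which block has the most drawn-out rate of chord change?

Block A

A: each chord is 2.5 beats in 4/4, so 1.6 per bar.
B: each chord is 1.5 beats in 6/4, so 4 per bar.
C: each chord is 1.5 beats in 4/4, so 8/3 per bar.
D: each chord is 1.5 beats in 7/4, so 14/3 per bar.
Slowest is A at 1.6 chords/bar.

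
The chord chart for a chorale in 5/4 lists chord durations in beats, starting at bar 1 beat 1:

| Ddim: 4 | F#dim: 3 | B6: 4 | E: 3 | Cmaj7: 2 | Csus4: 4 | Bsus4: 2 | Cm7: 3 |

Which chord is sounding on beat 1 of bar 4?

Beat 1 of bar 4 is beat (4−1)×5 + 1 = 16 overall.
Running totals: Ddim ends at 4, F#dim ends at 7, B6 ends at 11, E ends at 14, Cmaj7 ends at 16.
Beat 16 falls within Cmaj7.

Cmaj7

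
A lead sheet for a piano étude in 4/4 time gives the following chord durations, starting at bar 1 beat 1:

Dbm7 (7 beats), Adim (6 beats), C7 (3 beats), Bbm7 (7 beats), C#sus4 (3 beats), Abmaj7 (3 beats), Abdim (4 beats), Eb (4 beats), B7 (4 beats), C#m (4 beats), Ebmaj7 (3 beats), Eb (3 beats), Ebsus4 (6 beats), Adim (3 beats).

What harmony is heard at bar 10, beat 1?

Eb

Beat 1 of bar 10 is beat (10−1)×4 + 1 = 37 overall.
Running totals: Dbm7 ends at 7, Adim ends at 13, C7 ends at 16, Bbm7 ends at 23, C#sus4 ends at 26, Abmaj7 ends at 29, Abdim ends at 33, Eb ends at 37.
Beat 37 falls within Eb.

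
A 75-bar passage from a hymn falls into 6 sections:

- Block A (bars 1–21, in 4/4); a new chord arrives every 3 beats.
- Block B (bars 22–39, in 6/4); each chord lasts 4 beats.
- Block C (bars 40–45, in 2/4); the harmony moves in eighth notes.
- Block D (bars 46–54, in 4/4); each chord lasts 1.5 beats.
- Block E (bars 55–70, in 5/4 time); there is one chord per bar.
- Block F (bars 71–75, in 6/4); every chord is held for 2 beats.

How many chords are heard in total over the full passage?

A: 21·4 = 84 beats, 84/3 = 28 chords.
B: 18·6 = 108 beats, 108/4 = 27 chords.
C: 6·2 = 12 beats, 12/0.5 = 24 chords.
D: 9·4 = 36 beats, 36/1.5 = 24 chords.
E: 16·5 = 80 beats, 80/5 = 16 chords.
F: 5·6 = 30 beats, 30/2 = 15 chords.
Total: 28 + 27 + 24 + 24 + 16 + 15 = 134.

134 chords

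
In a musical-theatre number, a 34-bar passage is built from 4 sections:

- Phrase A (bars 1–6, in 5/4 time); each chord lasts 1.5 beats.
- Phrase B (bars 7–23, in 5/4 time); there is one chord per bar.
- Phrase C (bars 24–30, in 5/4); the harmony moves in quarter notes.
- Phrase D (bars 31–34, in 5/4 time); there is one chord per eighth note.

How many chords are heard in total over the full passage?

112 chords

A: 6 bars × 5 beats = 30 beats; 1.5 beats/chord → 20 chords.
B: 17 bars × 5 beats = 85 beats; 5 beats/chord → 17 chords.
C: 7 bars × 5 beats = 35 beats; 1 beat/chord → 35 chords.
D: 4 bars × 5 beats = 20 beats; 0.5 beats/chord → 40 chords.
Total: 20 + 17 + 35 + 40 = 112.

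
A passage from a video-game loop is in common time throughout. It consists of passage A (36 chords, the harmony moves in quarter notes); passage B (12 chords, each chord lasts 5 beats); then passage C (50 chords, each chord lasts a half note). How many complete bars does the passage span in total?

A: 36 × 1 = 36 beats = 9 bars.
B: 12 × 5 = 60 beats = 15 bars.
C: 50 × 2 = 100 beats = 25 bars.
Total: 9 + 15 + 25 = 49 bars.

49 bars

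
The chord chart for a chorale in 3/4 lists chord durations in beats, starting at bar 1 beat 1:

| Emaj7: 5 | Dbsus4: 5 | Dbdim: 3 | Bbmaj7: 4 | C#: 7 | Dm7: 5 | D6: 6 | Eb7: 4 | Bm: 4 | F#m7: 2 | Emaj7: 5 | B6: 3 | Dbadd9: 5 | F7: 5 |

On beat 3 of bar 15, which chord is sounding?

Beat 3 of bar 15 is beat (15−1)×3 + 3 = 45 overall.
Running totals: Emaj7 ends at 5, Dbsus4 ends at 10, Dbdim ends at 13, Bbmaj7 ends at 17, C# ends at 24, Dm7 ends at 29, D6 ends at 35, Eb7 ends at 39, Bm ends at 43, F#m7 ends at 45.
Beat 45 falls within F#m7.

F#m7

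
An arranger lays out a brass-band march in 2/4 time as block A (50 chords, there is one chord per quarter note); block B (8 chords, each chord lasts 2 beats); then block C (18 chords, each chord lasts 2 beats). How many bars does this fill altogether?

A: 50 × 1 = 50 beats = 25 bars.
B: 8 × 2 = 16 beats = 8 bars.
C: 18 × 2 = 36 beats = 18 bars.
Total: 25 + 8 + 18 = 51 bars.

51 bars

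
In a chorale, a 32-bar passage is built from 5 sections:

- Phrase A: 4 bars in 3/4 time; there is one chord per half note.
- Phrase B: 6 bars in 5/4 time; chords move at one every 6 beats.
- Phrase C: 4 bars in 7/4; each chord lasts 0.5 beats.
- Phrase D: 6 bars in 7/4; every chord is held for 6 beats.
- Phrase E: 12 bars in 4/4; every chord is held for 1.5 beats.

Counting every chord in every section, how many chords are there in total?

106 chords

A: 4·3 = 12 beats, 12/2 = 6 chords.
B: 6·5 = 30 beats, 30/6 = 5 chords.
C: 4·7 = 28 beats, 28/0.5 = 56 chords.
D: 6·7 = 42 beats, 42/6 = 7 chords.
E: 12·4 = 48 beats, 48/1.5 = 32 chords.
Total: 6 + 5 + 56 + 7 + 32 = 106.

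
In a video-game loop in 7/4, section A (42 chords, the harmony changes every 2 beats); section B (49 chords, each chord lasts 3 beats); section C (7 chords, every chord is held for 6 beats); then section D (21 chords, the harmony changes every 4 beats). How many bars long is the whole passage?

51 bars

A: 42 × 2 = 84 beats = 12 bars.
B: 49 × 3 = 147 beats = 21 bars.
C: 7 × 6 = 42 beats = 6 bars.
D: 21 × 4 = 84 beats = 12 bars.
Total: 12 + 21 + 6 + 12 = 51 bars.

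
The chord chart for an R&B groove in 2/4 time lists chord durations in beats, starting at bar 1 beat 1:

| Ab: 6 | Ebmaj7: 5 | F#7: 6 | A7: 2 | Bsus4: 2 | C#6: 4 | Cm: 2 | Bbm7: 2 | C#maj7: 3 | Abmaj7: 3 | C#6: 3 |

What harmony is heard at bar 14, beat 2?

Beat 2 of bar 14 is beat (14−1)×2 + 2 = 28 overall.
Running totals: Ab ends at 6, Ebmaj7 ends at 11, F#7 ends at 17, A7 ends at 19, Bsus4 ends at 21, C#6 ends at 25, Cm ends at 27, Bbm7 ends at 29.
Beat 28 falls within Bbm7.

Bbm7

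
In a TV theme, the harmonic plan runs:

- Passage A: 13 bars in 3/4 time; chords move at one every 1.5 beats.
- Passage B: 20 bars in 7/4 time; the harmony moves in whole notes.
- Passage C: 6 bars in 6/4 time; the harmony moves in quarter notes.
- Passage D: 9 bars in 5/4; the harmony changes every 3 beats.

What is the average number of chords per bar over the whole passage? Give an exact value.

7/3 chords per bar

A: 13 × 3 = 39 beats ÷ 1.5 = 26 chords.
B: 20 × 7 = 140 beats ÷ 4 = 35 chords.
C: 6 × 6 = 36 beats ÷ 1 = 36 chords.
D: 9 × 5 = 45 beats ÷ 3 = 15 chords.
Overall: 112 chords over 48 bars → 112/48 = 7/3 chords per bar.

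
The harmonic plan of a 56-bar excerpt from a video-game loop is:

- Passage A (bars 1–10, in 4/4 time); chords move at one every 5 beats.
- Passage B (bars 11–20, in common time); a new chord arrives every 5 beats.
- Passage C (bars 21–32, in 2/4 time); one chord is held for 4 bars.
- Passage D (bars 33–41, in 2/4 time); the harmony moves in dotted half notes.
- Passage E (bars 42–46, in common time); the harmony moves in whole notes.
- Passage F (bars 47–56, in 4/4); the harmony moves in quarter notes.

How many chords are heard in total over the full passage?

70 chords

A: 10 bars × 4 beats = 40 beats; 5 beats/chord → 8 chords.
B: 10 bars × 4 beats = 40 beats; 5 beats/chord → 8 chords.
C: 12 bars × 2 beats = 24 beats; 8 beats/chord → 3 chords.
D: 9 bars × 2 beats = 18 beats; 3 beats/chord → 6 chords.
E: 5 bars × 4 beats = 20 beats; 4 beats/chord → 5 chords.
F: 10 bars × 4 beats = 40 beats; 1 beat/chord → 40 chords.
Total: 8 + 8 + 3 + 6 + 5 + 40 = 70.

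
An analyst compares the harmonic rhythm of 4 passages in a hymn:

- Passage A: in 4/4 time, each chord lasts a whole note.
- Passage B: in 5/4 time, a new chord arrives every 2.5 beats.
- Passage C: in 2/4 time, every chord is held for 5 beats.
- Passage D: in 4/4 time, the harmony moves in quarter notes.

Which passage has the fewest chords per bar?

Passage C

A: 4 beats/bar ÷ 4 beats/chord = 1 chord/bar.
B: 5 beats/bar ÷ 2.5 beats/chord = 2 chords/bar.
C: 2 beats/bar ÷ 5 beats/chord = 0.4 chords/bar.
D: 4 beats/bar ÷ 1 beat/chord = 4 chords/bar.
Slowest is C at 0.4 chords/bar.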